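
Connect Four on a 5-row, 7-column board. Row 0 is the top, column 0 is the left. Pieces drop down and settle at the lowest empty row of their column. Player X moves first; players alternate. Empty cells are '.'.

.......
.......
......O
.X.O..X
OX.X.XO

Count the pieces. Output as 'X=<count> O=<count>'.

X=5 O=4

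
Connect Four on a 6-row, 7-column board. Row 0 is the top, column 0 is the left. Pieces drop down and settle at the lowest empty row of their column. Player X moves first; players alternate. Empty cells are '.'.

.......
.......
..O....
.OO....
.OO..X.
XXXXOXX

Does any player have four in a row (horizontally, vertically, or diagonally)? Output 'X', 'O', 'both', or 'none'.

X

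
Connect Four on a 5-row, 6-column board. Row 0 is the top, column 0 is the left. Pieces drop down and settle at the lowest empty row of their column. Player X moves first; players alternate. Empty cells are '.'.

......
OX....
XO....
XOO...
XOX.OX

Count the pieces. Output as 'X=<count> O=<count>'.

X=6 O=6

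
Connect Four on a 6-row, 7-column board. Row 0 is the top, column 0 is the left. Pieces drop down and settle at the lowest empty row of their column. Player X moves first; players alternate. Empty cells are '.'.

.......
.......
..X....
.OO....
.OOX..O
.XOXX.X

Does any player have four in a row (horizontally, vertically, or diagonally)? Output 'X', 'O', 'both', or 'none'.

none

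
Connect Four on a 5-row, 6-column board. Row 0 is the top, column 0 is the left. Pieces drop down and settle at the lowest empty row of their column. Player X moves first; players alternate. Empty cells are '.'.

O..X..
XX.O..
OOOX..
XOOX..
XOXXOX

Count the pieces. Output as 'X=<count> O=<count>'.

X=10 O=9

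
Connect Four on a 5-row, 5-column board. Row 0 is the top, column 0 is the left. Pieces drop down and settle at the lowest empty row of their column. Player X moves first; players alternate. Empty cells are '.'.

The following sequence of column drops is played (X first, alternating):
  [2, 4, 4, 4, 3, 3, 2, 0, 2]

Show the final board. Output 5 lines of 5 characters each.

Answer: .....
.....
..X.O
..XOX
O.XXO

Derivation:
Move 1: X drops in col 2, lands at row 4
Move 2: O drops in col 4, lands at row 4
Move 3: X drops in col 4, lands at row 3
Move 4: O drops in col 4, lands at row 2
Move 5: X drops in col 3, lands at row 4
Move 6: O drops in col 3, lands at row 3
Move 7: X drops in col 2, lands at row 3
Move 8: O drops in col 0, lands at row 4
Move 9: X drops in col 2, lands at row 2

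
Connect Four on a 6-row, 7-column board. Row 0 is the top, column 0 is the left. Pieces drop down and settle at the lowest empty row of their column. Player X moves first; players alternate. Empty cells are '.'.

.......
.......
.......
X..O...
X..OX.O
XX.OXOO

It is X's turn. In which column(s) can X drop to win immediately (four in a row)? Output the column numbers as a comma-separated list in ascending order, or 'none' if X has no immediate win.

col 0: drop X → WIN!
col 1: drop X → no win
col 2: drop X → no win
col 3: drop X → no win
col 4: drop X → no win
col 5: drop X → no win
col 6: drop X → no win

Answer: 0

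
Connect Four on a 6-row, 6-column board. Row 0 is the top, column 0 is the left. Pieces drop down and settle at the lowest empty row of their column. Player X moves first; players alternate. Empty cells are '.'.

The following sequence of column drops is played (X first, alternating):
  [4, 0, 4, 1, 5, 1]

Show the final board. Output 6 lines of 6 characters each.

Answer: ......
......
......
......
.O..X.
OO..XX

Derivation:
Move 1: X drops in col 4, lands at row 5
Move 2: O drops in col 0, lands at row 5
Move 3: X drops in col 4, lands at row 4
Move 4: O drops in col 1, lands at row 5
Move 5: X drops in col 5, lands at row 5
Move 6: O drops in col 1, lands at row 4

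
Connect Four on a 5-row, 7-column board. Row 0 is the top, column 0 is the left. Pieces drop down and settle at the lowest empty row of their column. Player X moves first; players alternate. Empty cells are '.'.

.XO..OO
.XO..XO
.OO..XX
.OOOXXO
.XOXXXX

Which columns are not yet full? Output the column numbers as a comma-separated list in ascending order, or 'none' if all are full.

col 0: top cell = '.' → open
col 1: top cell = 'X' → FULL
col 2: top cell = 'O' → FULL
col 3: top cell = '.' → open
col 4: top cell = '.' → open
col 5: top cell = 'O' → FULL
col 6: top cell = 'O' → FULL

Answer: 0,3,4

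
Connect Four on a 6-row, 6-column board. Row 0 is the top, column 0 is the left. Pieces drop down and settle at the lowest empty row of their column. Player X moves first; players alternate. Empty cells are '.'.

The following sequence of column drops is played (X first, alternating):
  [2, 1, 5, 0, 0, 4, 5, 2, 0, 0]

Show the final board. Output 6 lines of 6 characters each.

Answer: ......
......
O.....
X.....
X.O..X
OOX.OX

Derivation:
Move 1: X drops in col 2, lands at row 5
Move 2: O drops in col 1, lands at row 5
Move 3: X drops in col 5, lands at row 5
Move 4: O drops in col 0, lands at row 5
Move 5: X drops in col 0, lands at row 4
Move 6: O drops in col 4, lands at row 5
Move 7: X drops in col 5, lands at row 4
Move 8: O drops in col 2, lands at row 4
Move 9: X drops in col 0, lands at row 3
Move 10: O drops in col 0, lands at row 2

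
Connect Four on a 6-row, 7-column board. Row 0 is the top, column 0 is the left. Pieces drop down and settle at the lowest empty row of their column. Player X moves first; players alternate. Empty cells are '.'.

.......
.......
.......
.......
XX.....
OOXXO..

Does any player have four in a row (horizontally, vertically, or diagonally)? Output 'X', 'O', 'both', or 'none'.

none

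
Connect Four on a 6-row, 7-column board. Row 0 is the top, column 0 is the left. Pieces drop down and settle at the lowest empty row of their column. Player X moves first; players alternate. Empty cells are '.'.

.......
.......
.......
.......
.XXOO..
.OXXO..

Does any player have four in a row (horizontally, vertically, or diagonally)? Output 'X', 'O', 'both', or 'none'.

none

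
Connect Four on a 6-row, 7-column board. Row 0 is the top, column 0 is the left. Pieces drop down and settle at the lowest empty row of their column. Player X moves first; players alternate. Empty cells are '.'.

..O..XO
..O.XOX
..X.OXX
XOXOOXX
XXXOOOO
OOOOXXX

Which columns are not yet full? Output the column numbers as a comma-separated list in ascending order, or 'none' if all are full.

Answer: 0,1,3,4

Derivation:
col 0: top cell = '.' → open
col 1: top cell = '.' → open
col 2: top cell = 'O' → FULL
col 3: top cell = '.' → open
col 4: top cell = '.' → open
col 5: top cell = 'X' → FULL
col 6: top cell = 'O' → FULL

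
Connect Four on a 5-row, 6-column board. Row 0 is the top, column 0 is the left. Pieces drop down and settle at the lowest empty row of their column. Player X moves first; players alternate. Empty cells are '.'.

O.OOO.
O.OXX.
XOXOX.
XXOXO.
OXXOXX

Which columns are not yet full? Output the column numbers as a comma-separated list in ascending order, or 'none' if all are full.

Answer: 1,5

Derivation:
col 0: top cell = 'O' → FULL
col 1: top cell = '.' → open
col 2: top cell = 'O' → FULL
col 3: top cell = 'O' → FULL
col 4: top cell = 'O' → FULL
col 5: top cell = '.' → open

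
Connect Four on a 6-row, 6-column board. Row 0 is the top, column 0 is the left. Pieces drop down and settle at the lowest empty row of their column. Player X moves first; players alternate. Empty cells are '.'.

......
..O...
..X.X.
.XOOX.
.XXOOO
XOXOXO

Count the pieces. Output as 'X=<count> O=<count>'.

X=9 O=9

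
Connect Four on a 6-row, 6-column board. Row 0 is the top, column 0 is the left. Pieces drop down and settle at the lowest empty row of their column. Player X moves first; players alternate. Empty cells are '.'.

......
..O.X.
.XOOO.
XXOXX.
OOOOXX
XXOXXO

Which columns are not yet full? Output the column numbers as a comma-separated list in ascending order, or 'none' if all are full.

col 0: top cell = '.' → open
col 1: top cell = '.' → open
col 2: top cell = '.' → open
col 3: top cell = '.' → open
col 4: top cell = '.' → open
col 5: top cell = '.' → open

Answer: 0,1,2,3,4,5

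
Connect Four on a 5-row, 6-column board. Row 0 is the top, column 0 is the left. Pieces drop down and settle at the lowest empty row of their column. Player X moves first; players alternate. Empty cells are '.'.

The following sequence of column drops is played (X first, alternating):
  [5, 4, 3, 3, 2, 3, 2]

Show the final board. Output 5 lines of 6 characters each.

Move 1: X drops in col 5, lands at row 4
Move 2: O drops in col 4, lands at row 4
Move 3: X drops in col 3, lands at row 4
Move 4: O drops in col 3, lands at row 3
Move 5: X drops in col 2, lands at row 4
Move 6: O drops in col 3, lands at row 2
Move 7: X drops in col 2, lands at row 3

Answer: ......
......
...O..
..XO..
..XXOX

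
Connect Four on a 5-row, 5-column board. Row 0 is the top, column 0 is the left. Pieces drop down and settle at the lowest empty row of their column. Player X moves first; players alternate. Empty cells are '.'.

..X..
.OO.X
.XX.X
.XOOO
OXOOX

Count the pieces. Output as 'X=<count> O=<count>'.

X=8 O=8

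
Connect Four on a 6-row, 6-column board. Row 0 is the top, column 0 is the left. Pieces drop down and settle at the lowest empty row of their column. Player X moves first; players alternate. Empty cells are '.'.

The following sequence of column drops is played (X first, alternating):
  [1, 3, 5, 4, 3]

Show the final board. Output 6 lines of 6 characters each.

Answer: ......
......
......
......
...X..
.X.OOX

Derivation:
Move 1: X drops in col 1, lands at row 5
Move 2: O drops in col 3, lands at row 5
Move 3: X drops in col 5, lands at row 5
Move 4: O drops in col 4, lands at row 5
Move 5: X drops in col 3, lands at row 4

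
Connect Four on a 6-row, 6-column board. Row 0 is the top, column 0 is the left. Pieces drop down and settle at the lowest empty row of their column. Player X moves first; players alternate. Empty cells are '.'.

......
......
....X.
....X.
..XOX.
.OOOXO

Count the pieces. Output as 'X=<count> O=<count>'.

X=5 O=5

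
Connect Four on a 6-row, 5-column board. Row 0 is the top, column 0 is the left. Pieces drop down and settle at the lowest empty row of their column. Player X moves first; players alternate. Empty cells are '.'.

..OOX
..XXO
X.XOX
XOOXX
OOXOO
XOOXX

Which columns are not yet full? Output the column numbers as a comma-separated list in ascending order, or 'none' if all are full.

col 0: top cell = '.' → open
col 1: top cell = '.' → open
col 2: top cell = 'O' → FULL
col 3: top cell = 'O' → FULL
col 4: top cell = 'X' → FULL

Answer: 0,1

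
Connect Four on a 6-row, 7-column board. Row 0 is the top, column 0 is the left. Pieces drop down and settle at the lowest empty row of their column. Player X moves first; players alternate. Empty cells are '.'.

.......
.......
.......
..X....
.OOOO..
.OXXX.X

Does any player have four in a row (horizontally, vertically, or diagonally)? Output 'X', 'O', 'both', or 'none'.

O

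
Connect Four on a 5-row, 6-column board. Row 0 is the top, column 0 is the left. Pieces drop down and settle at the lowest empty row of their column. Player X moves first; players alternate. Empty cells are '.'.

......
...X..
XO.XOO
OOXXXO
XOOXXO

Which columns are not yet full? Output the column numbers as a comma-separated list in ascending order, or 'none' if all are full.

Answer: 0,1,2,3,4,5

Derivation:
col 0: top cell = '.' → open
col 1: top cell = '.' → open
col 2: top cell = '.' → open
col 3: top cell = '.' → open
col 4: top cell = '.' → open
col 5: top cell = '.' → open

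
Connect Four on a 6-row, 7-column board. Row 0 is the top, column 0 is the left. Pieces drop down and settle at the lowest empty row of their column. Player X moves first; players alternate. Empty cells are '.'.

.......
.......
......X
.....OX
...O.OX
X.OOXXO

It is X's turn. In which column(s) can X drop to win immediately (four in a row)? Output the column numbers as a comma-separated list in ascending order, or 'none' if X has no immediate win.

col 0: drop X → no win
col 1: drop X → no win
col 2: drop X → no win
col 3: drop X → no win
col 4: drop X → no win
col 5: drop X → no win
col 6: drop X → WIN!

Answer: 6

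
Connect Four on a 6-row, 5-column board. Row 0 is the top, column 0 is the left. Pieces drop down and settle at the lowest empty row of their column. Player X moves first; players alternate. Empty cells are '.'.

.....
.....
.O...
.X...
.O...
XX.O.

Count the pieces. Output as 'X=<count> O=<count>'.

X=3 O=3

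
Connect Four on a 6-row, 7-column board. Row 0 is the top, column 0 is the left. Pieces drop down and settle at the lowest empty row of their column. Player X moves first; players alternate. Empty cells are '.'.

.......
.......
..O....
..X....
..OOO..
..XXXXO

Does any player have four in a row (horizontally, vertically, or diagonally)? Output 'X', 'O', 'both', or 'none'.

X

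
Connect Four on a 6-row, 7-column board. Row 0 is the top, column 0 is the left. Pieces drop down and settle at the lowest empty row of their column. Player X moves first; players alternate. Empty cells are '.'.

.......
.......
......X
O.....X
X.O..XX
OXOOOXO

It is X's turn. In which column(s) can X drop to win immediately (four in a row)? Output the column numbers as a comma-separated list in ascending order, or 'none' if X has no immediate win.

Answer: 6

Derivation:
col 0: drop X → no win
col 1: drop X → no win
col 2: drop X → no win
col 3: drop X → no win
col 4: drop X → no win
col 5: drop X → no win
col 6: drop X → WIN!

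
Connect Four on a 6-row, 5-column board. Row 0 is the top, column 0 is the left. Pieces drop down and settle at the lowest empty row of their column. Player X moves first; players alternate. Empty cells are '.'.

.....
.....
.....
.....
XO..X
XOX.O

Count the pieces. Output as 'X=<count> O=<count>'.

X=4 O=3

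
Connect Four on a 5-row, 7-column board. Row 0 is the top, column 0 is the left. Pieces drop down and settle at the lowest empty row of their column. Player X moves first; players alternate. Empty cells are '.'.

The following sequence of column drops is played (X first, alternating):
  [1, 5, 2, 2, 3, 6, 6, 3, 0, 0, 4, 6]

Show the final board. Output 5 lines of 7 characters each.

Answer: .......
.......
......O
O.OO..X
XXXXXOO

Derivation:
Move 1: X drops in col 1, lands at row 4
Move 2: O drops in col 5, lands at row 4
Move 3: X drops in col 2, lands at row 4
Move 4: O drops in col 2, lands at row 3
Move 5: X drops in col 3, lands at row 4
Move 6: O drops in col 6, lands at row 4
Move 7: X drops in col 6, lands at row 3
Move 8: O drops in col 3, lands at row 3
Move 9: X drops in col 0, lands at row 4
Move 10: O drops in col 0, lands at row 3
Move 11: X drops in col 4, lands at row 4
Move 12: O drops in col 6, lands at row 2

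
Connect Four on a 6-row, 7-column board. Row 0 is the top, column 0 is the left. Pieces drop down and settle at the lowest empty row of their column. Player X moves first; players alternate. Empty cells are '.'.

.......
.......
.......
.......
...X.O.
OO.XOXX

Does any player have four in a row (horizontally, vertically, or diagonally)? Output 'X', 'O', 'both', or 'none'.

none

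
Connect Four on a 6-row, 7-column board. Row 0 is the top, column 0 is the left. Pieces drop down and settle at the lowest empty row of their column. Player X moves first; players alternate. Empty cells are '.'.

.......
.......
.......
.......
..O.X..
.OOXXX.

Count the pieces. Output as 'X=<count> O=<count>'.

X=4 O=3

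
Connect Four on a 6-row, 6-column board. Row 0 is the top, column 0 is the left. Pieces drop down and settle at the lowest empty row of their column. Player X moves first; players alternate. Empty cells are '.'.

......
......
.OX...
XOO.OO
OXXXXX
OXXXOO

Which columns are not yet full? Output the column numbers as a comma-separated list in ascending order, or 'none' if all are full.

col 0: top cell = '.' → open
col 1: top cell = '.' → open
col 2: top cell = '.' → open
col 3: top cell = '.' → open
col 4: top cell = '.' → open
col 5: top cell = '.' → open

Answer: 0,1,2,3,4,5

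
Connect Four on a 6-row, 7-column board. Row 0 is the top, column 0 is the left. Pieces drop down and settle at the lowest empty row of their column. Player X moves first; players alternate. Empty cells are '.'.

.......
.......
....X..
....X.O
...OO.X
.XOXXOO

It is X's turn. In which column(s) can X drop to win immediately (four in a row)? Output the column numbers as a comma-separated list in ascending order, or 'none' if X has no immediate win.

Answer: none

Derivation:
col 0: drop X → no win
col 1: drop X → no win
col 2: drop X → no win
col 3: drop X → no win
col 4: drop X → no win
col 5: drop X → no win
col 6: drop X → no win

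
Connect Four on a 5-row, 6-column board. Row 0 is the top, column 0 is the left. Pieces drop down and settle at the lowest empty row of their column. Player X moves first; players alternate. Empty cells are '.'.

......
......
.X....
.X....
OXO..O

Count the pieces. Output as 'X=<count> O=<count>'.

X=3 O=3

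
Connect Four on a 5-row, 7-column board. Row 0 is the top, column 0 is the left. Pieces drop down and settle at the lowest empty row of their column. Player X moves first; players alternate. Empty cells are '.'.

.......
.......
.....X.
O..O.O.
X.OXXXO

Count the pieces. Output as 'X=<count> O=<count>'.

X=5 O=5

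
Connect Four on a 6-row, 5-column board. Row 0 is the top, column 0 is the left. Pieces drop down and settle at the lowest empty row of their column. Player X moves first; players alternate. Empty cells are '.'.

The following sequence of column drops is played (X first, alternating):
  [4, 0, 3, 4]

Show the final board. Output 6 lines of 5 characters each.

Answer: .....
.....
.....
.....
....O
O..XX

Derivation:
Move 1: X drops in col 4, lands at row 5
Move 2: O drops in col 0, lands at row 5
Move 3: X drops in col 3, lands at row 5
Move 4: O drops in col 4, lands at row 4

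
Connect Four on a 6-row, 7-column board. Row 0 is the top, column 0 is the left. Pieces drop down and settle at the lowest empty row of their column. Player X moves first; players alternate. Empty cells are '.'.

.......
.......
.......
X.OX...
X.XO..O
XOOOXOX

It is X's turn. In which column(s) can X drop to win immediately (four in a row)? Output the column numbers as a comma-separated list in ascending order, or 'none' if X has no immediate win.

col 0: drop X → WIN!
col 1: drop X → no win
col 2: drop X → no win
col 3: drop X → no win
col 4: drop X → no win
col 5: drop X → no win
col 6: drop X → no win

Answer: 0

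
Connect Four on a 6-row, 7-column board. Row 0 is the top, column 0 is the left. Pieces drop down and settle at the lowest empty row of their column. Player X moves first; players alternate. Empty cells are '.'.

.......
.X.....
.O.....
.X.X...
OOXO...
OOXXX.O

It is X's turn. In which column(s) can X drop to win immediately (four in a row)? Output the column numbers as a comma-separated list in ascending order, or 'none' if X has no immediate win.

col 0: drop X → no win
col 1: drop X → no win
col 2: drop X → no win
col 3: drop X → no win
col 4: drop X → no win
col 5: drop X → WIN!
col 6: drop X → no win

Answer: 5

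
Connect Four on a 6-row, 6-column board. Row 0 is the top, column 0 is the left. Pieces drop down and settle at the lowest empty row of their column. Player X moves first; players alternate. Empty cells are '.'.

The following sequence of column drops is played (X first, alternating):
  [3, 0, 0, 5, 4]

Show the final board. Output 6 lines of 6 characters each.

Move 1: X drops in col 3, lands at row 5
Move 2: O drops in col 0, lands at row 5
Move 3: X drops in col 0, lands at row 4
Move 4: O drops in col 5, lands at row 5
Move 5: X drops in col 4, lands at row 5

Answer: ......
......
......
......
X.....
O..XXO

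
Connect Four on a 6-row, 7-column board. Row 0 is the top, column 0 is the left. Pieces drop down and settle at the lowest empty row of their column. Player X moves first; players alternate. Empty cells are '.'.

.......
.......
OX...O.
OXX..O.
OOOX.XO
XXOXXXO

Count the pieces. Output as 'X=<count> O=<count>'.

X=10 O=10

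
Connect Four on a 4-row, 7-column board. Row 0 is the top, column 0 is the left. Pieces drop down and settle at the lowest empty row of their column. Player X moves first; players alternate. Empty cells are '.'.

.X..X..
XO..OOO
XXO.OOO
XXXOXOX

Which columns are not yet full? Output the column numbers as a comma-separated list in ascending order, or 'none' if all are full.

Answer: 0,2,3,5,6

Derivation:
col 0: top cell = '.' → open
col 1: top cell = 'X' → FULL
col 2: top cell = '.' → open
col 3: top cell = '.' → open
col 4: top cell = 'X' → FULL
col 5: top cell = '.' → open
col 6: top cell = '.' → open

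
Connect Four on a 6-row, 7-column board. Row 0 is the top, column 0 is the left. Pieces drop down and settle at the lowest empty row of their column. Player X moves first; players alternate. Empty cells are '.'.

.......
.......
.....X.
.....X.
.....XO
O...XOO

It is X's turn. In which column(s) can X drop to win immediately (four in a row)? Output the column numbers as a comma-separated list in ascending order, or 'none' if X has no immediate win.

Answer: 5

Derivation:
col 0: drop X → no win
col 1: drop X → no win
col 2: drop X → no win
col 3: drop X → no win
col 4: drop X → no win
col 5: drop X → WIN!
col 6: drop X → no win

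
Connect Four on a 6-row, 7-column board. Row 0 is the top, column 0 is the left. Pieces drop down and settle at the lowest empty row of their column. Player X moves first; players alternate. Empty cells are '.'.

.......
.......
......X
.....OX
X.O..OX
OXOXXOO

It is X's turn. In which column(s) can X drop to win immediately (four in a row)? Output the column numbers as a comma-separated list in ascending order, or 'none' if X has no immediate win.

Answer: 6

Derivation:
col 0: drop X → no win
col 1: drop X → no win
col 2: drop X → no win
col 3: drop X → no win
col 4: drop X → no win
col 5: drop X → no win
col 6: drop X → WIN!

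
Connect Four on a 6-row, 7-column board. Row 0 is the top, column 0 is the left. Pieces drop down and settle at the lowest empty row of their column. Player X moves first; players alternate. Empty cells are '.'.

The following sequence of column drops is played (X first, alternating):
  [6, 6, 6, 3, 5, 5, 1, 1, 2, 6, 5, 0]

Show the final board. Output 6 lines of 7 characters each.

Answer: .......
.......
......O
.....XX
.O...OO
OXXO.XX

Derivation:
Move 1: X drops in col 6, lands at row 5
Move 2: O drops in col 6, lands at row 4
Move 3: X drops in col 6, lands at row 3
Move 4: O drops in col 3, lands at row 5
Move 5: X drops in col 5, lands at row 5
Move 6: O drops in col 5, lands at row 4
Move 7: X drops in col 1, lands at row 5
Move 8: O drops in col 1, lands at row 4
Move 9: X drops in col 2, lands at row 5
Move 10: O drops in col 6, lands at row 2
Move 11: X drops in col 5, lands at row 3
Move 12: O drops in col 0, lands at row 5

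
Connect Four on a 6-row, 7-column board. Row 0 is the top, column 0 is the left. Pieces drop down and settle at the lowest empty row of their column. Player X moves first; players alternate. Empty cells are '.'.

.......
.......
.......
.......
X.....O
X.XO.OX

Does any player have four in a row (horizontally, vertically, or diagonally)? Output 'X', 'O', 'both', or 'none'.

none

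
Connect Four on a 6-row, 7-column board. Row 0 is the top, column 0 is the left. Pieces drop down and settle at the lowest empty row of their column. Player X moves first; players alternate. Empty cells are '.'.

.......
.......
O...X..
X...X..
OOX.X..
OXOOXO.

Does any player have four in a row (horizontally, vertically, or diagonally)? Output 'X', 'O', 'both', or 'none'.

X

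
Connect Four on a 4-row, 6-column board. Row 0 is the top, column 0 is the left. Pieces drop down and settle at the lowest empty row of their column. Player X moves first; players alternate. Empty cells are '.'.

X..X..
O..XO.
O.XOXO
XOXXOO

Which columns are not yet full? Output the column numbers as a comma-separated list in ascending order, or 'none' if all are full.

Answer: 1,2,4,5

Derivation:
col 0: top cell = 'X' → FULL
col 1: top cell = '.' → open
col 2: top cell = '.' → open
col 3: top cell = 'X' → FULL
col 4: top cell = '.' → open
col 5: top cell = '.' → open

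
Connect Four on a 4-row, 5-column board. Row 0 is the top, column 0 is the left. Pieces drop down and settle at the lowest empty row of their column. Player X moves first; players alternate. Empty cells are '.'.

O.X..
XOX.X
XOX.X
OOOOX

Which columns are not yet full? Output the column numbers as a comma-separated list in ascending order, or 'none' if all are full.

Answer: 1,3,4

Derivation:
col 0: top cell = 'O' → FULL
col 1: top cell = '.' → open
col 2: top cell = 'X' → FULL
col 3: top cell = '.' → open
col 4: top cell = '.' → open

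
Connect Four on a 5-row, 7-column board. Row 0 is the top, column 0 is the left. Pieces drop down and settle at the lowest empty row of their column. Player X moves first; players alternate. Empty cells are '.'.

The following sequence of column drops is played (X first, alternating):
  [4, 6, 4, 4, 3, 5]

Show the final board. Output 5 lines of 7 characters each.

Answer: .......
.......
....O..
....X..
...XXOO

Derivation:
Move 1: X drops in col 4, lands at row 4
Move 2: O drops in col 6, lands at row 4
Move 3: X drops in col 4, lands at row 3
Move 4: O drops in col 4, lands at row 2
Move 5: X drops in col 3, lands at row 4
Move 6: O drops in col 5, lands at row 4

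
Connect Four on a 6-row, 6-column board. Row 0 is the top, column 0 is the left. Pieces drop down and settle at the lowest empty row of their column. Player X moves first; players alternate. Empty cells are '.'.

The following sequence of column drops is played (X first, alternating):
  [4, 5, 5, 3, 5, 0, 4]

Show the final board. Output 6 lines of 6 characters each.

Answer: ......
......
......
.....X
....XX
O..OXO

Derivation:
Move 1: X drops in col 4, lands at row 5
Move 2: O drops in col 5, lands at row 5
Move 3: X drops in col 5, lands at row 4
Move 4: O drops in col 3, lands at row 5
Move 5: X drops in col 5, lands at row 3
Move 6: O drops in col 0, lands at row 5
Move 7: X drops in col 4, lands at row 4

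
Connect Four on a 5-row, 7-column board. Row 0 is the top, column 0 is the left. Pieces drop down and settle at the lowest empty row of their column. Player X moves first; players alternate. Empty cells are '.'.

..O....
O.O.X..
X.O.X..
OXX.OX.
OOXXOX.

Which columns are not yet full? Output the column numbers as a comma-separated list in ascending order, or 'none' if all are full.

Answer: 0,1,3,4,5,6

Derivation:
col 0: top cell = '.' → open
col 1: top cell = '.' → open
col 2: top cell = 'O' → FULL
col 3: top cell = '.' → open
col 4: top cell = '.' → open
col 5: top cell = '.' → open
col 6: top cell = '.' → open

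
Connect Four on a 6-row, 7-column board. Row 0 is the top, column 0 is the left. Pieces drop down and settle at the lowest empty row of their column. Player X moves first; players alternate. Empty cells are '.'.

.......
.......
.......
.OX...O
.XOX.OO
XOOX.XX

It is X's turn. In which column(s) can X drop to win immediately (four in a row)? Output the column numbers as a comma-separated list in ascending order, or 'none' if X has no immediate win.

Answer: 4

Derivation:
col 0: drop X → no win
col 1: drop X → no win
col 2: drop X → no win
col 3: drop X → no win
col 4: drop X → WIN!
col 5: drop X → no win
col 6: drop X → no win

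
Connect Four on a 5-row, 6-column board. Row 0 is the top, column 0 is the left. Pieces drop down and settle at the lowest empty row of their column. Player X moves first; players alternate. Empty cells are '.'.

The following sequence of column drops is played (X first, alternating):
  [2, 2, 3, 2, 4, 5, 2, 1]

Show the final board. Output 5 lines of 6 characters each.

Move 1: X drops in col 2, lands at row 4
Move 2: O drops in col 2, lands at row 3
Move 3: X drops in col 3, lands at row 4
Move 4: O drops in col 2, lands at row 2
Move 5: X drops in col 4, lands at row 4
Move 6: O drops in col 5, lands at row 4
Move 7: X drops in col 2, lands at row 1
Move 8: O drops in col 1, lands at row 4

Answer: ......
..X...
..O...
..O...
.OXXXO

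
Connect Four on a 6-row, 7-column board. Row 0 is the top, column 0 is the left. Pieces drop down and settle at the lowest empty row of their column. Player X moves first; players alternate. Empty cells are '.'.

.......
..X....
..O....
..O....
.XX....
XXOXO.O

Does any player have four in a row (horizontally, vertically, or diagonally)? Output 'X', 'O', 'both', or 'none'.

none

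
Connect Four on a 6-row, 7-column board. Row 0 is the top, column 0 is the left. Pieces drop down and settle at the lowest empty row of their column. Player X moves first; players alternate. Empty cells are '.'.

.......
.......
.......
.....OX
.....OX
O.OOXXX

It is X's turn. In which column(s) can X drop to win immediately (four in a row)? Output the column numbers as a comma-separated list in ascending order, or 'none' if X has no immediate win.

col 0: drop X → no win
col 1: drop X → no win
col 2: drop X → no win
col 3: drop X → no win
col 4: drop X → no win
col 5: drop X → no win
col 6: drop X → WIN!

Answer: 6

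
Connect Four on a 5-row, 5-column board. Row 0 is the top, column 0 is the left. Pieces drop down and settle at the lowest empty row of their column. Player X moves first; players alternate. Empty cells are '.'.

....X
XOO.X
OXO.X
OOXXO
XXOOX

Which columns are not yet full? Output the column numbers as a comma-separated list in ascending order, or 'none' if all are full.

Answer: 0,1,2,3

Derivation:
col 0: top cell = '.' → open
col 1: top cell = '.' → open
col 2: top cell = '.' → open
col 3: top cell = '.' → open
col 4: top cell = 'X' → FULL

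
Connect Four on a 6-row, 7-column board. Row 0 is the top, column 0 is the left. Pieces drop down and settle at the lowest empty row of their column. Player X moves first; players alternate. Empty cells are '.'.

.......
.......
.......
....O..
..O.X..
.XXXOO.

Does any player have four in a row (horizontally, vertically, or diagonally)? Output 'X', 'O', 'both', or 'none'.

none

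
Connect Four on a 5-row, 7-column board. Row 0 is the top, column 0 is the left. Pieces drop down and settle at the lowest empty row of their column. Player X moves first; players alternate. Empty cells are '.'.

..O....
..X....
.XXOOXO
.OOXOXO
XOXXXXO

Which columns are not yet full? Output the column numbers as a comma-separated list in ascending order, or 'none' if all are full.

col 0: top cell = '.' → open
col 1: top cell = '.' → open
col 2: top cell = 'O' → FULL
col 3: top cell = '.' → open
col 4: top cell = '.' → open
col 5: top cell = '.' → open
col 6: top cell = '.' → open

Answer: 0,1,3,4,5,6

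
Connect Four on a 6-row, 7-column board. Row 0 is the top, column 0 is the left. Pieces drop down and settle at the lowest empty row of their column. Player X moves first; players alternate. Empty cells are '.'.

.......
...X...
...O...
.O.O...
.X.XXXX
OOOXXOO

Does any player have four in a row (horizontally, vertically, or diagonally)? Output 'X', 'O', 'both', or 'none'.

X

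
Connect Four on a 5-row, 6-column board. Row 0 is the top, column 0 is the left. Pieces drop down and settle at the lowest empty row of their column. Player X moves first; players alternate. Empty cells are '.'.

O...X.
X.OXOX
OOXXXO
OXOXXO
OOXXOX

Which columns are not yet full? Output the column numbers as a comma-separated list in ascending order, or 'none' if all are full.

col 0: top cell = 'O' → FULL
col 1: top cell = '.' → open
col 2: top cell = '.' → open
col 3: top cell = '.' → open
col 4: top cell = 'X' → FULL
col 5: top cell = '.' → open

Answer: 1,2,3,5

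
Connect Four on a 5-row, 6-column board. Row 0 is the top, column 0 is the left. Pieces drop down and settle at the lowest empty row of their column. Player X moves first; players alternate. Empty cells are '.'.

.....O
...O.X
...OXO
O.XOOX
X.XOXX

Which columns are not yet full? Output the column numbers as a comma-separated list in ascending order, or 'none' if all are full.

col 0: top cell = '.' → open
col 1: top cell = '.' → open
col 2: top cell = '.' → open
col 3: top cell = '.' → open
col 4: top cell = '.' → open
col 5: top cell = 'O' → FULL

Answer: 0,1,2,3,4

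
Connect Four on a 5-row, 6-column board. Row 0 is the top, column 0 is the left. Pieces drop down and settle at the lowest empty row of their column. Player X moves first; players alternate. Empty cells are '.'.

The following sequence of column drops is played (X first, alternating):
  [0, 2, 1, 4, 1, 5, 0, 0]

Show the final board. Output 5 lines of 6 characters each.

Answer: ......
......
O.....
XX....
XXO.OO

Derivation:
Move 1: X drops in col 0, lands at row 4
Move 2: O drops in col 2, lands at row 4
Move 3: X drops in col 1, lands at row 4
Move 4: O drops in col 4, lands at row 4
Move 5: X drops in col 1, lands at row 3
Move 6: O drops in col 5, lands at row 4
Move 7: X drops in col 0, lands at row 3
Move 8: O drops in col 0, lands at row 2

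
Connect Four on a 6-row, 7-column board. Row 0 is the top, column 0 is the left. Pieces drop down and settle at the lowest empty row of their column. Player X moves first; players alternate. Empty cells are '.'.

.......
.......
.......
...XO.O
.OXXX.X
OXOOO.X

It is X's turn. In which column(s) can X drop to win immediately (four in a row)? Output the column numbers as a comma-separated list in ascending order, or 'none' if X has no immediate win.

Answer: 4

Derivation:
col 0: drop X → no win
col 1: drop X → no win
col 2: drop X → no win
col 3: drop X → no win
col 4: drop X → WIN!
col 5: drop X → no win
col 6: drop X → no win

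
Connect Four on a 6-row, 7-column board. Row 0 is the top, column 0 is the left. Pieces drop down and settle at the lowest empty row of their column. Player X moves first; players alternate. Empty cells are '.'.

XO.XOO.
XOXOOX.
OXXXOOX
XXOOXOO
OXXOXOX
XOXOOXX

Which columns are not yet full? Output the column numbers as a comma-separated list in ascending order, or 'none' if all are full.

col 0: top cell = 'X' → FULL
col 1: top cell = 'O' → FULL
col 2: top cell = '.' → open
col 3: top cell = 'X' → FULL
col 4: top cell = 'O' → FULL
col 5: top cell = 'O' → FULL
col 6: top cell = '.' → open

Answer: 2,6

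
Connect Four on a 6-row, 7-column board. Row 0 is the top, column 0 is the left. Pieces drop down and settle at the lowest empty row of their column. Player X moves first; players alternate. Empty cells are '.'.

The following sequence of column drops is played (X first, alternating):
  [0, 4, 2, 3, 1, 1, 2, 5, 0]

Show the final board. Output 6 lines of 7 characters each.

Move 1: X drops in col 0, lands at row 5
Move 2: O drops in col 4, lands at row 5
Move 3: X drops in col 2, lands at row 5
Move 4: O drops in col 3, lands at row 5
Move 5: X drops in col 1, lands at row 5
Move 6: O drops in col 1, lands at row 4
Move 7: X drops in col 2, lands at row 4
Move 8: O drops in col 5, lands at row 5
Move 9: X drops in col 0, lands at row 4

Answer: .......
.......
.......
.......
XOX....
XXXOOO.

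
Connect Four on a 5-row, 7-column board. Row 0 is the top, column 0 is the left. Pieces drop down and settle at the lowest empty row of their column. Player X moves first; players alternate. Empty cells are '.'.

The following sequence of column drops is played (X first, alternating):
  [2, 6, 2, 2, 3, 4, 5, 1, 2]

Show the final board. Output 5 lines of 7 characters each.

Move 1: X drops in col 2, lands at row 4
Move 2: O drops in col 6, lands at row 4
Move 3: X drops in col 2, lands at row 3
Move 4: O drops in col 2, lands at row 2
Move 5: X drops in col 3, lands at row 4
Move 6: O drops in col 4, lands at row 4
Move 7: X drops in col 5, lands at row 4
Move 8: O drops in col 1, lands at row 4
Move 9: X drops in col 2, lands at row 1

Answer: .......
..X....
..O....
..X....
.OXXOXO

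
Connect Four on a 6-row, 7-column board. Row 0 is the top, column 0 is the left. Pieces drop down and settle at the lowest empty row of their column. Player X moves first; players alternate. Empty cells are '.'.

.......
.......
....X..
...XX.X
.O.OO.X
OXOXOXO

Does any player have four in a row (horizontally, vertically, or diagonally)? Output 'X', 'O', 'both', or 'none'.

none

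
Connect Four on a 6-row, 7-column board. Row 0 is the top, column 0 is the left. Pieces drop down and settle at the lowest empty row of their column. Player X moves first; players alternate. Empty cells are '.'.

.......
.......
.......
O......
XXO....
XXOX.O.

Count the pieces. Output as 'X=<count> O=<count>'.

X=5 O=4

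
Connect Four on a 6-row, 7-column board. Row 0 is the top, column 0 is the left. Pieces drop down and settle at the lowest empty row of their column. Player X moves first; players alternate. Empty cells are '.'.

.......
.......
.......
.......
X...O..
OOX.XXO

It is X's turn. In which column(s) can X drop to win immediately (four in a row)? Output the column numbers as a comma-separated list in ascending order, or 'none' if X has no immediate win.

Answer: 3

Derivation:
col 0: drop X → no win
col 1: drop X → no win
col 2: drop X → no win
col 3: drop X → WIN!
col 4: drop X → no win
col 5: drop X → no win
col 6: drop X → no win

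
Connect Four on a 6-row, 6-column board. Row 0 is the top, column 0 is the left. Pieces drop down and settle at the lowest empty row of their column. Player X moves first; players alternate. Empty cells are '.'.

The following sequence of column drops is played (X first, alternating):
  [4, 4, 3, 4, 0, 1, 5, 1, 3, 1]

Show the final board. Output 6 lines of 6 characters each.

Answer: ......
......
......
.O..O.
.O.XO.
XO.XXX

Derivation:
Move 1: X drops in col 4, lands at row 5
Move 2: O drops in col 4, lands at row 4
Move 3: X drops in col 3, lands at row 5
Move 4: O drops in col 4, lands at row 3
Move 5: X drops in col 0, lands at row 5
Move 6: O drops in col 1, lands at row 5
Move 7: X drops in col 5, lands at row 5
Move 8: O drops in col 1, lands at row 4
Move 9: X drops in col 3, lands at row 4
Move 10: O drops in col 1, lands at row 3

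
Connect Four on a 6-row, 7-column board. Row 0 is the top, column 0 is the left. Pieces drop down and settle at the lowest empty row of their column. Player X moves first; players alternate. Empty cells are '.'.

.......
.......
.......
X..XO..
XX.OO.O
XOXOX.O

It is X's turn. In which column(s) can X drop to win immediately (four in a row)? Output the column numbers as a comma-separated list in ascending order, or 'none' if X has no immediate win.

Answer: 0

Derivation:
col 0: drop X → WIN!
col 1: drop X → no win
col 2: drop X → no win
col 3: drop X → no win
col 4: drop X → no win
col 5: drop X → no win
col 6: drop X → no win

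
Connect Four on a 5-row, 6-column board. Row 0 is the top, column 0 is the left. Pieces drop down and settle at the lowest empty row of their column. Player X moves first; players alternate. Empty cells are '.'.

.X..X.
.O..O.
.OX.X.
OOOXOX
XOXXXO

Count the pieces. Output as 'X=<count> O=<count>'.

X=10 O=9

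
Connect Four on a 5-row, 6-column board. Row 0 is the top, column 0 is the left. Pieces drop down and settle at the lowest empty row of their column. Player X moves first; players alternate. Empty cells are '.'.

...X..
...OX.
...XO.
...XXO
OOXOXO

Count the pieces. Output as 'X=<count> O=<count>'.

X=7 O=7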